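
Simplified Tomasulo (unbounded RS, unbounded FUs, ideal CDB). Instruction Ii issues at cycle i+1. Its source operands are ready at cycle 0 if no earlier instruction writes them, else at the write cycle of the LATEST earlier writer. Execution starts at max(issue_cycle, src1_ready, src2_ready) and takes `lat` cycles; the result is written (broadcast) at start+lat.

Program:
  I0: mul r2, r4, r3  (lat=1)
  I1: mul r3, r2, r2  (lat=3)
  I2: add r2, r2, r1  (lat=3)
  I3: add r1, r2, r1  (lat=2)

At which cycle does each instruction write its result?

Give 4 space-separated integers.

I0 mul r2: issue@1 deps=(None,None) exec_start@1 write@2
I1 mul r3: issue@2 deps=(0,0) exec_start@2 write@5
I2 add r2: issue@3 deps=(0,None) exec_start@3 write@6
I3 add r1: issue@4 deps=(2,None) exec_start@6 write@8

Answer: 2 5 6 8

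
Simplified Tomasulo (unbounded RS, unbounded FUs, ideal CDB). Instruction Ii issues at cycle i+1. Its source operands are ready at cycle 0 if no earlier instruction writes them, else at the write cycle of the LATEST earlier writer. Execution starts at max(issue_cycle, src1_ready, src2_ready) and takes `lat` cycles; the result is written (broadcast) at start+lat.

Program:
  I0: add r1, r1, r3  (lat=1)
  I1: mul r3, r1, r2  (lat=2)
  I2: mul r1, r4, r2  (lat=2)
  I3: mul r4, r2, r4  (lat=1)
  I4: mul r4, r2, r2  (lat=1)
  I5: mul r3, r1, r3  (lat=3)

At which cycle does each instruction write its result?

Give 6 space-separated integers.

Answer: 2 4 5 5 6 9

Derivation:
I0 add r1: issue@1 deps=(None,None) exec_start@1 write@2
I1 mul r3: issue@2 deps=(0,None) exec_start@2 write@4
I2 mul r1: issue@3 deps=(None,None) exec_start@3 write@5
I3 mul r4: issue@4 deps=(None,None) exec_start@4 write@5
I4 mul r4: issue@5 deps=(None,None) exec_start@5 write@6
I5 mul r3: issue@6 deps=(2,1) exec_start@6 write@9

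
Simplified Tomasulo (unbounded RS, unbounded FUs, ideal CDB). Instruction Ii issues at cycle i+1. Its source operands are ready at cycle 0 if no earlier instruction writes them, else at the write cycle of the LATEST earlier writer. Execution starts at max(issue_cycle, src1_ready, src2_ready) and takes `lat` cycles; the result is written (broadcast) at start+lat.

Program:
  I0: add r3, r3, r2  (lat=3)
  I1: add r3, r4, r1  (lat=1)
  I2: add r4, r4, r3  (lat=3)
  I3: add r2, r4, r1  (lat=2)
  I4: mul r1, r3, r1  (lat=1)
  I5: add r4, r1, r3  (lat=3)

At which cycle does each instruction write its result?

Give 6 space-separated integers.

I0 add r3: issue@1 deps=(None,None) exec_start@1 write@4
I1 add r3: issue@2 deps=(None,None) exec_start@2 write@3
I2 add r4: issue@3 deps=(None,1) exec_start@3 write@6
I3 add r2: issue@4 deps=(2,None) exec_start@6 write@8
I4 mul r1: issue@5 deps=(1,None) exec_start@5 write@6
I5 add r4: issue@6 deps=(4,1) exec_start@6 write@9

Answer: 4 3 6 8 6 9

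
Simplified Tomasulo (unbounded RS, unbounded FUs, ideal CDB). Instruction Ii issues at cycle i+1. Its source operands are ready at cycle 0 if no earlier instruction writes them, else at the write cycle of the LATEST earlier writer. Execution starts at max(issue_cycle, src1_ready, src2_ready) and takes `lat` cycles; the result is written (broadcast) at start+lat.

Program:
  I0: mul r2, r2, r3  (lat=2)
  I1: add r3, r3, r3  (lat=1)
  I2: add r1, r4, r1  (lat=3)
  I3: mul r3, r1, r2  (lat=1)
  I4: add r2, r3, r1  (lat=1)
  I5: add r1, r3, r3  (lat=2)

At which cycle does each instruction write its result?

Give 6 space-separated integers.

Answer: 3 3 6 7 8 9

Derivation:
I0 mul r2: issue@1 deps=(None,None) exec_start@1 write@3
I1 add r3: issue@2 deps=(None,None) exec_start@2 write@3
I2 add r1: issue@3 deps=(None,None) exec_start@3 write@6
I3 mul r3: issue@4 deps=(2,0) exec_start@6 write@7
I4 add r2: issue@5 deps=(3,2) exec_start@7 write@8
I5 add r1: issue@6 deps=(3,3) exec_start@7 write@9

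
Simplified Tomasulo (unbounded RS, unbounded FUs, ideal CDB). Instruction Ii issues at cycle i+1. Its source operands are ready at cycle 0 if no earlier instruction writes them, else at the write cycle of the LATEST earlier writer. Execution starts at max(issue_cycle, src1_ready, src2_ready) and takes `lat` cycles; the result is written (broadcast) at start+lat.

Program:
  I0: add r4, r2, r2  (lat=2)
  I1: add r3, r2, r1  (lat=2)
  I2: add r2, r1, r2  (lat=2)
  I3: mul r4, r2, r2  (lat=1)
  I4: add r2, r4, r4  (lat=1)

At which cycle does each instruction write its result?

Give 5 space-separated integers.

I0 add r4: issue@1 deps=(None,None) exec_start@1 write@3
I1 add r3: issue@2 deps=(None,None) exec_start@2 write@4
I2 add r2: issue@3 deps=(None,None) exec_start@3 write@5
I3 mul r4: issue@4 deps=(2,2) exec_start@5 write@6
I4 add r2: issue@5 deps=(3,3) exec_start@6 write@7

Answer: 3 4 5 6 7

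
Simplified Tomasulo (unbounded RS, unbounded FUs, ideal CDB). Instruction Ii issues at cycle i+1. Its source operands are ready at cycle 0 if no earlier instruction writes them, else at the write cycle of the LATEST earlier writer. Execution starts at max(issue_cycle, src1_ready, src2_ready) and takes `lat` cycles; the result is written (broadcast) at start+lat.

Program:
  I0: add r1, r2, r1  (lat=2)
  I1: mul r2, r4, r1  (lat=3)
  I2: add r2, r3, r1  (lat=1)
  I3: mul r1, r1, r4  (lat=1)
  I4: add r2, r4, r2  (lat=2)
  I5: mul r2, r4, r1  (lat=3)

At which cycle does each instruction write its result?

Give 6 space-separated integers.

Answer: 3 6 4 5 7 9

Derivation:
I0 add r1: issue@1 deps=(None,None) exec_start@1 write@3
I1 mul r2: issue@2 deps=(None,0) exec_start@3 write@6
I2 add r2: issue@3 deps=(None,0) exec_start@3 write@4
I3 mul r1: issue@4 deps=(0,None) exec_start@4 write@5
I4 add r2: issue@5 deps=(None,2) exec_start@5 write@7
I5 mul r2: issue@6 deps=(None,3) exec_start@6 write@9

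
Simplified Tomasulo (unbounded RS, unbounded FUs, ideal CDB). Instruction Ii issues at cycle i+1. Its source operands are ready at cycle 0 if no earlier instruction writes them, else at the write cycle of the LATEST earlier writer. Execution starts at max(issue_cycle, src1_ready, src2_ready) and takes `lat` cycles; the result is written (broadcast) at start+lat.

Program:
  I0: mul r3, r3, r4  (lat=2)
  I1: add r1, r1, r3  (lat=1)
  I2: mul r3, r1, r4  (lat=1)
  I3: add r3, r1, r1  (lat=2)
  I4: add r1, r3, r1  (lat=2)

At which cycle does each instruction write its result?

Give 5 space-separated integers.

I0 mul r3: issue@1 deps=(None,None) exec_start@1 write@3
I1 add r1: issue@2 deps=(None,0) exec_start@3 write@4
I2 mul r3: issue@3 deps=(1,None) exec_start@4 write@5
I3 add r3: issue@4 deps=(1,1) exec_start@4 write@6
I4 add r1: issue@5 deps=(3,1) exec_start@6 write@8

Answer: 3 4 5 6 8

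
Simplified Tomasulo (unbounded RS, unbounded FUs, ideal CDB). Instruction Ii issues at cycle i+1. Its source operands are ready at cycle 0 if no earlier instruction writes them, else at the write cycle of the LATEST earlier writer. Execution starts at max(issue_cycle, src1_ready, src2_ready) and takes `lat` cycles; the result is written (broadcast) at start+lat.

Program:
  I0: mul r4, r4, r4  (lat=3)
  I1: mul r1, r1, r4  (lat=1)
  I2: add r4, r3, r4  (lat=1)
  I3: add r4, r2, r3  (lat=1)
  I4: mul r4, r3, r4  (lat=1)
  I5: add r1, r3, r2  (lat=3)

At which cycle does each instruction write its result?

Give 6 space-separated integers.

I0 mul r4: issue@1 deps=(None,None) exec_start@1 write@4
I1 mul r1: issue@2 deps=(None,0) exec_start@4 write@5
I2 add r4: issue@3 deps=(None,0) exec_start@4 write@5
I3 add r4: issue@4 deps=(None,None) exec_start@4 write@5
I4 mul r4: issue@5 deps=(None,3) exec_start@5 write@6
I5 add r1: issue@6 deps=(None,None) exec_start@6 write@9

Answer: 4 5 5 5 6 9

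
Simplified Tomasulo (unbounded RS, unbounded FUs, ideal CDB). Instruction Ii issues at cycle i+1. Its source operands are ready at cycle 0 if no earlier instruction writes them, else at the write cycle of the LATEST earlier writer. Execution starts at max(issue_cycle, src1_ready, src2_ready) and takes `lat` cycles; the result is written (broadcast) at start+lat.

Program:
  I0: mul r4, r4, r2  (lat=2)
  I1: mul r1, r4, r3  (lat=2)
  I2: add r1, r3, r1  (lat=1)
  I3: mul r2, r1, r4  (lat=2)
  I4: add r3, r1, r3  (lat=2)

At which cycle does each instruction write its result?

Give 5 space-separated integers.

Answer: 3 5 6 8 8

Derivation:
I0 mul r4: issue@1 deps=(None,None) exec_start@1 write@3
I1 mul r1: issue@2 deps=(0,None) exec_start@3 write@5
I2 add r1: issue@3 deps=(None,1) exec_start@5 write@6
I3 mul r2: issue@4 deps=(2,0) exec_start@6 write@8
I4 add r3: issue@5 deps=(2,None) exec_start@6 write@8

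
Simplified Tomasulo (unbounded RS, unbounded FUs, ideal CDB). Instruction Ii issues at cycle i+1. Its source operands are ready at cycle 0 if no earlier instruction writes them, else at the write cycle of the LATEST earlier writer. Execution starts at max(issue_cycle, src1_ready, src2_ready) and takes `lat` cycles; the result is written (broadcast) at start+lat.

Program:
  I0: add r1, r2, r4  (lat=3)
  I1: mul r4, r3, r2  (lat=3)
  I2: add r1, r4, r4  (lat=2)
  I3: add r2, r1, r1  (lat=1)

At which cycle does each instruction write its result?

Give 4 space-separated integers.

Answer: 4 5 7 8

Derivation:
I0 add r1: issue@1 deps=(None,None) exec_start@1 write@4
I1 mul r4: issue@2 deps=(None,None) exec_start@2 write@5
I2 add r1: issue@3 deps=(1,1) exec_start@5 write@7
I3 add r2: issue@4 deps=(2,2) exec_start@7 write@8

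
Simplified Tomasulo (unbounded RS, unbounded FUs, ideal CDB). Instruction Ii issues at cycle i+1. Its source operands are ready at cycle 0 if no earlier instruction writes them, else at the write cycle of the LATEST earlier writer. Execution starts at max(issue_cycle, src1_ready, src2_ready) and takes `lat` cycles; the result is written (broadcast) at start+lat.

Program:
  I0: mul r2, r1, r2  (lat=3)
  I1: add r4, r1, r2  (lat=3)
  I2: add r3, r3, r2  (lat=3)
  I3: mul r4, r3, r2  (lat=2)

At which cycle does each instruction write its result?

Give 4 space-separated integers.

I0 mul r2: issue@1 deps=(None,None) exec_start@1 write@4
I1 add r4: issue@2 deps=(None,0) exec_start@4 write@7
I2 add r3: issue@3 deps=(None,0) exec_start@4 write@7
I3 mul r4: issue@4 deps=(2,0) exec_start@7 write@9

Answer: 4 7 7 9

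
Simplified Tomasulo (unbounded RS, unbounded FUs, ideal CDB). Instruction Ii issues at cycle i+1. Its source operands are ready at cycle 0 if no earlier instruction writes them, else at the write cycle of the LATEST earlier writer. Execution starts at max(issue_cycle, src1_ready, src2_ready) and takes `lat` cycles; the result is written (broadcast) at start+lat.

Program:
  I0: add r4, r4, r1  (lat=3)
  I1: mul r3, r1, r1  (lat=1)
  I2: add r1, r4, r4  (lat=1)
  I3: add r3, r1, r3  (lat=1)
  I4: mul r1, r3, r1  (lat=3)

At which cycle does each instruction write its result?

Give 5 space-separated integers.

I0 add r4: issue@1 deps=(None,None) exec_start@1 write@4
I1 mul r3: issue@2 deps=(None,None) exec_start@2 write@3
I2 add r1: issue@3 deps=(0,0) exec_start@4 write@5
I3 add r3: issue@4 deps=(2,1) exec_start@5 write@6
I4 mul r1: issue@5 deps=(3,2) exec_start@6 write@9

Answer: 4 3 5 6 9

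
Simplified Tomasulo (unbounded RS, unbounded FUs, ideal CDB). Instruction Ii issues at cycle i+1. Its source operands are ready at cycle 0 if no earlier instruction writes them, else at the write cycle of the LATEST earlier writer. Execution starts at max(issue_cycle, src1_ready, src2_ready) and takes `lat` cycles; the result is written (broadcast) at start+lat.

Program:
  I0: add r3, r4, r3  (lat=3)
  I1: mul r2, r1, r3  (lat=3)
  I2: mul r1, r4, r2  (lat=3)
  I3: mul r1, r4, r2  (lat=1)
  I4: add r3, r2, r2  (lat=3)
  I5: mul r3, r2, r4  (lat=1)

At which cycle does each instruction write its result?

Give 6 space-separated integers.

I0 add r3: issue@1 deps=(None,None) exec_start@1 write@4
I1 mul r2: issue@2 deps=(None,0) exec_start@4 write@7
I2 mul r1: issue@3 deps=(None,1) exec_start@7 write@10
I3 mul r1: issue@4 deps=(None,1) exec_start@7 write@8
I4 add r3: issue@5 deps=(1,1) exec_start@7 write@10
I5 mul r3: issue@6 deps=(1,None) exec_start@7 write@8

Answer: 4 7 10 8 10 8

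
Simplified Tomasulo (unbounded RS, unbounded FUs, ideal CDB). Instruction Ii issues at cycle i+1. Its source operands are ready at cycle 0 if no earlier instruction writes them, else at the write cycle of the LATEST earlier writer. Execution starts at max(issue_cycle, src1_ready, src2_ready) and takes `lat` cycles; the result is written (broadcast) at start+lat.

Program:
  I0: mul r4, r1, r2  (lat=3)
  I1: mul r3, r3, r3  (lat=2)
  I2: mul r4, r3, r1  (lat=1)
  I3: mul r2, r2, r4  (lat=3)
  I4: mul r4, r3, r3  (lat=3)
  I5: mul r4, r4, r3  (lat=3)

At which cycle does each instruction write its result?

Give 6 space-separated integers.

Answer: 4 4 5 8 8 11

Derivation:
I0 mul r4: issue@1 deps=(None,None) exec_start@1 write@4
I1 mul r3: issue@2 deps=(None,None) exec_start@2 write@4
I2 mul r4: issue@3 deps=(1,None) exec_start@4 write@5
I3 mul r2: issue@4 deps=(None,2) exec_start@5 write@8
I4 mul r4: issue@5 deps=(1,1) exec_start@5 write@8
I5 mul r4: issue@6 deps=(4,1) exec_start@8 write@11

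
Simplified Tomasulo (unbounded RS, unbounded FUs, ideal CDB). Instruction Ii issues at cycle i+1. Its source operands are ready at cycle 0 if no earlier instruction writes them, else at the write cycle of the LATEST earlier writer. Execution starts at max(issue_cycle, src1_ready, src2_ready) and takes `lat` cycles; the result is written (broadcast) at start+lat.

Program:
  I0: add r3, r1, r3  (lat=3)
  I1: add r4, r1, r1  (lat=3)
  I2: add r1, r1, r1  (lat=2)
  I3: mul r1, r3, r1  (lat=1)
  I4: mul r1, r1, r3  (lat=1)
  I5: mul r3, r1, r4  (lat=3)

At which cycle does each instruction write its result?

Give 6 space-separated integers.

Answer: 4 5 5 6 7 10

Derivation:
I0 add r3: issue@1 deps=(None,None) exec_start@1 write@4
I1 add r4: issue@2 deps=(None,None) exec_start@2 write@5
I2 add r1: issue@3 deps=(None,None) exec_start@3 write@5
I3 mul r1: issue@4 deps=(0,2) exec_start@5 write@6
I4 mul r1: issue@5 deps=(3,0) exec_start@6 write@7
I5 mul r3: issue@6 deps=(4,1) exec_start@7 write@10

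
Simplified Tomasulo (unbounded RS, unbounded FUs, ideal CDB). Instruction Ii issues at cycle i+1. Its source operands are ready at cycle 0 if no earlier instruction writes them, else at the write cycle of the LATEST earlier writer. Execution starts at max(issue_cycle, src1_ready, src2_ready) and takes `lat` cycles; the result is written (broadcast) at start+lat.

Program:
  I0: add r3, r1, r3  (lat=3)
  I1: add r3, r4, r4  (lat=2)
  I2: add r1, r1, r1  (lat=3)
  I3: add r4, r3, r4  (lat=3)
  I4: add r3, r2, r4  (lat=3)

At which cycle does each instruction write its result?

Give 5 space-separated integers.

I0 add r3: issue@1 deps=(None,None) exec_start@1 write@4
I1 add r3: issue@2 deps=(None,None) exec_start@2 write@4
I2 add r1: issue@3 deps=(None,None) exec_start@3 write@6
I3 add r4: issue@4 deps=(1,None) exec_start@4 write@7
I4 add r3: issue@5 deps=(None,3) exec_start@7 write@10

Answer: 4 4 6 7 10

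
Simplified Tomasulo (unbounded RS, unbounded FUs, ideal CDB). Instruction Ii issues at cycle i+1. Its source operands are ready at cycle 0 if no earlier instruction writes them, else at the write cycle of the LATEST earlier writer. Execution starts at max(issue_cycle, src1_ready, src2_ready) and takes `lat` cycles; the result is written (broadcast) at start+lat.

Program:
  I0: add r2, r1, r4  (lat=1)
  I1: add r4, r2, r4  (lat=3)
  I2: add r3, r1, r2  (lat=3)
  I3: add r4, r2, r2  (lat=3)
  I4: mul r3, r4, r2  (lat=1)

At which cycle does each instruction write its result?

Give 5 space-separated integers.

I0 add r2: issue@1 deps=(None,None) exec_start@1 write@2
I1 add r4: issue@2 deps=(0,None) exec_start@2 write@5
I2 add r3: issue@3 deps=(None,0) exec_start@3 write@6
I3 add r4: issue@4 deps=(0,0) exec_start@4 write@7
I4 mul r3: issue@5 deps=(3,0) exec_start@7 write@8

Answer: 2 5 6 7 8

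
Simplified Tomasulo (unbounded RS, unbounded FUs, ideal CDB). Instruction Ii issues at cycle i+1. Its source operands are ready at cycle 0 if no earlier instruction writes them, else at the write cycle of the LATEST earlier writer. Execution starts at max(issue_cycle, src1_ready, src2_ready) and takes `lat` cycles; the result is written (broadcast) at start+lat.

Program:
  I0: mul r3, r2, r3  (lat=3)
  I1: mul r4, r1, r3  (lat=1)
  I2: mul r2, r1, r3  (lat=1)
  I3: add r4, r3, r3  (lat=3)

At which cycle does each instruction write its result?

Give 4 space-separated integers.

I0 mul r3: issue@1 deps=(None,None) exec_start@1 write@4
I1 mul r4: issue@2 deps=(None,0) exec_start@4 write@5
I2 mul r2: issue@3 deps=(None,0) exec_start@4 write@5
I3 add r4: issue@4 deps=(0,0) exec_start@4 write@7

Answer: 4 5 5 7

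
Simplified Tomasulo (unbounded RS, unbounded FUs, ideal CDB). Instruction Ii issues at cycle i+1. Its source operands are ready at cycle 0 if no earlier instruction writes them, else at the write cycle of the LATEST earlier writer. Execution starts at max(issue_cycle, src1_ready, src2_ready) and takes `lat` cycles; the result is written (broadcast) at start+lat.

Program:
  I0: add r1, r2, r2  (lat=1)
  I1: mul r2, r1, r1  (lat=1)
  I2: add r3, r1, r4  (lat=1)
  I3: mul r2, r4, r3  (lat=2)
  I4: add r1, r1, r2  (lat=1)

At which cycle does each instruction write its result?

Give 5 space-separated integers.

I0 add r1: issue@1 deps=(None,None) exec_start@1 write@2
I1 mul r2: issue@2 deps=(0,0) exec_start@2 write@3
I2 add r3: issue@3 deps=(0,None) exec_start@3 write@4
I3 mul r2: issue@4 deps=(None,2) exec_start@4 write@6
I4 add r1: issue@5 deps=(0,3) exec_start@6 write@7

Answer: 2 3 4 6 7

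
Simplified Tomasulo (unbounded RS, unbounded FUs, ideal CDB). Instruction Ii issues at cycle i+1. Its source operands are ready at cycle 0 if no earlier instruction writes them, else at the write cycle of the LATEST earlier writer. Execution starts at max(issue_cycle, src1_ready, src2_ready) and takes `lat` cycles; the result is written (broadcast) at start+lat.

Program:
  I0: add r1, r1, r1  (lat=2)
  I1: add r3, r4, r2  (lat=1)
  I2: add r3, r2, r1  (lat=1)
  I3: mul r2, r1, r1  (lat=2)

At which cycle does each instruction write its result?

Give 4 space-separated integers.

Answer: 3 3 4 6

Derivation:
I0 add r1: issue@1 deps=(None,None) exec_start@1 write@3
I1 add r3: issue@2 deps=(None,None) exec_start@2 write@3
I2 add r3: issue@3 deps=(None,0) exec_start@3 write@4
I3 mul r2: issue@4 deps=(0,0) exec_start@4 write@6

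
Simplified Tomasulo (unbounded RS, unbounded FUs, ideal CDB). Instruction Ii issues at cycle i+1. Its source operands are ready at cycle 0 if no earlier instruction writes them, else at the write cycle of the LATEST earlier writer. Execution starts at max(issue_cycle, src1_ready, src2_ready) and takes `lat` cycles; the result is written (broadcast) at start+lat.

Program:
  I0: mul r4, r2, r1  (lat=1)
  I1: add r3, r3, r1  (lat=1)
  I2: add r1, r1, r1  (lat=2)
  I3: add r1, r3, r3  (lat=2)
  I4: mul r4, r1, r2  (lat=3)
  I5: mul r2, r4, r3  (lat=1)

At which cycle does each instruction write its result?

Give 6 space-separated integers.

Answer: 2 3 5 6 9 10

Derivation:
I0 mul r4: issue@1 deps=(None,None) exec_start@1 write@2
I1 add r3: issue@2 deps=(None,None) exec_start@2 write@3
I2 add r1: issue@3 deps=(None,None) exec_start@3 write@5
I3 add r1: issue@4 deps=(1,1) exec_start@4 write@6
I4 mul r4: issue@5 deps=(3,None) exec_start@6 write@9
I5 mul r2: issue@6 deps=(4,1) exec_start@9 write@10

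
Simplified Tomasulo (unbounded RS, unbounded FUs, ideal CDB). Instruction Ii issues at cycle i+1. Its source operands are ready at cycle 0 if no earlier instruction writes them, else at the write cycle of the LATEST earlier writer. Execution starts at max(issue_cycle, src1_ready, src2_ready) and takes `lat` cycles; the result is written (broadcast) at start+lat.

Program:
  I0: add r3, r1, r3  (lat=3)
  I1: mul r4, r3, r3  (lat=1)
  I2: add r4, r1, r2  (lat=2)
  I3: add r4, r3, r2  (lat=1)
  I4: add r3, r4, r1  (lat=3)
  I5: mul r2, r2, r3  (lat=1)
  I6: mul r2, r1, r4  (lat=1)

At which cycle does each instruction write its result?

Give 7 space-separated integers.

I0 add r3: issue@1 deps=(None,None) exec_start@1 write@4
I1 mul r4: issue@2 deps=(0,0) exec_start@4 write@5
I2 add r4: issue@3 deps=(None,None) exec_start@3 write@5
I3 add r4: issue@4 deps=(0,None) exec_start@4 write@5
I4 add r3: issue@5 deps=(3,None) exec_start@5 write@8
I5 mul r2: issue@6 deps=(None,4) exec_start@8 write@9
I6 mul r2: issue@7 deps=(None,3) exec_start@7 write@8

Answer: 4 5 5 5 8 9 8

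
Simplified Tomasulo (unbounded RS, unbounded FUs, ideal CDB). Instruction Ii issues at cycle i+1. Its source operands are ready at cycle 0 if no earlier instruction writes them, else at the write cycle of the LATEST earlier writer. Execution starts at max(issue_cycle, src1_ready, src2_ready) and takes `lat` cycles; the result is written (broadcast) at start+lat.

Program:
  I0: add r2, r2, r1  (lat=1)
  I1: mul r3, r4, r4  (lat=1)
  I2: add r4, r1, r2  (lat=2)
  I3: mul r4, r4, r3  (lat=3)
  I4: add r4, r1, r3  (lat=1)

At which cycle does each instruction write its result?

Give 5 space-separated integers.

Answer: 2 3 5 8 6

Derivation:
I0 add r2: issue@1 deps=(None,None) exec_start@1 write@2
I1 mul r3: issue@2 deps=(None,None) exec_start@2 write@3
I2 add r4: issue@3 deps=(None,0) exec_start@3 write@5
I3 mul r4: issue@4 deps=(2,1) exec_start@5 write@8
I4 add r4: issue@5 deps=(None,1) exec_start@5 write@6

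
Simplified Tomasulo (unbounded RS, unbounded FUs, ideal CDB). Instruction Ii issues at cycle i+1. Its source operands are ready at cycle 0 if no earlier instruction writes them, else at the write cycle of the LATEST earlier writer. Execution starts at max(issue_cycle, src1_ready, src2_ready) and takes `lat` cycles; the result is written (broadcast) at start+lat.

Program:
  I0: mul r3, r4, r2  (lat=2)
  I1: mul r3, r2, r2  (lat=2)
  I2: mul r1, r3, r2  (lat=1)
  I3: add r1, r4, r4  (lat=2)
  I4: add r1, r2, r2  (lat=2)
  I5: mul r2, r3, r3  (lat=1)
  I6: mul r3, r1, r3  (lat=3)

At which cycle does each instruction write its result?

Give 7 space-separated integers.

I0 mul r3: issue@1 deps=(None,None) exec_start@1 write@3
I1 mul r3: issue@2 deps=(None,None) exec_start@2 write@4
I2 mul r1: issue@3 deps=(1,None) exec_start@4 write@5
I3 add r1: issue@4 deps=(None,None) exec_start@4 write@6
I4 add r1: issue@5 deps=(None,None) exec_start@5 write@7
I5 mul r2: issue@6 deps=(1,1) exec_start@6 write@7
I6 mul r3: issue@7 deps=(4,1) exec_start@7 write@10

Answer: 3 4 5 6 7 7 10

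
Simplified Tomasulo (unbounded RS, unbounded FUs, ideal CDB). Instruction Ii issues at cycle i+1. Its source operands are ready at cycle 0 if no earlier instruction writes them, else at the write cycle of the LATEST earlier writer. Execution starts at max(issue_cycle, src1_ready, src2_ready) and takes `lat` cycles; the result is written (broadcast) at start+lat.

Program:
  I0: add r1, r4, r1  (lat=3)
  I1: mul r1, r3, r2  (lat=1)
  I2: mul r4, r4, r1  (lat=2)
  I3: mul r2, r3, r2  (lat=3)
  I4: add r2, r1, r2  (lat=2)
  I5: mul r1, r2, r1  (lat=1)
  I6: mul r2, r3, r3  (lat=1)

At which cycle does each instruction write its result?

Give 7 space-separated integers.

Answer: 4 3 5 7 9 10 8

Derivation:
I0 add r1: issue@1 deps=(None,None) exec_start@1 write@4
I1 mul r1: issue@2 deps=(None,None) exec_start@2 write@3
I2 mul r4: issue@3 deps=(None,1) exec_start@3 write@5
I3 mul r2: issue@4 deps=(None,None) exec_start@4 write@7
I4 add r2: issue@5 deps=(1,3) exec_start@7 write@9
I5 mul r1: issue@6 deps=(4,1) exec_start@9 write@10
I6 mul r2: issue@7 deps=(None,None) exec_start@7 write@8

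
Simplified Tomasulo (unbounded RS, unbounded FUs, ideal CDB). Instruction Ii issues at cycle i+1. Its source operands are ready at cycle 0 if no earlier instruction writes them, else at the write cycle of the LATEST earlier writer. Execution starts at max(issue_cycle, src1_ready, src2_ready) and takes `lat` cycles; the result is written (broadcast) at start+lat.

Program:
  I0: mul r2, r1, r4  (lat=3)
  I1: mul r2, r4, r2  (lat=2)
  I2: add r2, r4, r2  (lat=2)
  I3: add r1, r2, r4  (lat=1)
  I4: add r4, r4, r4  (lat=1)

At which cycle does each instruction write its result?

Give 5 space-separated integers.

Answer: 4 6 8 9 6

Derivation:
I0 mul r2: issue@1 deps=(None,None) exec_start@1 write@4
I1 mul r2: issue@2 deps=(None,0) exec_start@4 write@6
I2 add r2: issue@3 deps=(None,1) exec_start@6 write@8
I3 add r1: issue@4 deps=(2,None) exec_start@8 write@9
I4 add r4: issue@5 deps=(None,None) exec_start@5 write@6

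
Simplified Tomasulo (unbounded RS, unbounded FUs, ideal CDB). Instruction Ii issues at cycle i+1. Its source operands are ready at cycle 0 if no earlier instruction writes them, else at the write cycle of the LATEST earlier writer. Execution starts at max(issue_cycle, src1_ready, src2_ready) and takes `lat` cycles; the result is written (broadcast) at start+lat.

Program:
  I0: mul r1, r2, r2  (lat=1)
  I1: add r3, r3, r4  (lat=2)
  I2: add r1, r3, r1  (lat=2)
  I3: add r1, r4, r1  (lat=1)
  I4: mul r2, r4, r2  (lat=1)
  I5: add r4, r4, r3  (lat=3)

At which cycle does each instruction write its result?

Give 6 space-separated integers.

Answer: 2 4 6 7 6 9

Derivation:
I0 mul r1: issue@1 deps=(None,None) exec_start@1 write@2
I1 add r3: issue@2 deps=(None,None) exec_start@2 write@4
I2 add r1: issue@3 deps=(1,0) exec_start@4 write@6
I3 add r1: issue@4 deps=(None,2) exec_start@6 write@7
I4 mul r2: issue@5 deps=(None,None) exec_start@5 write@6
I5 add r4: issue@6 deps=(None,1) exec_start@6 write@9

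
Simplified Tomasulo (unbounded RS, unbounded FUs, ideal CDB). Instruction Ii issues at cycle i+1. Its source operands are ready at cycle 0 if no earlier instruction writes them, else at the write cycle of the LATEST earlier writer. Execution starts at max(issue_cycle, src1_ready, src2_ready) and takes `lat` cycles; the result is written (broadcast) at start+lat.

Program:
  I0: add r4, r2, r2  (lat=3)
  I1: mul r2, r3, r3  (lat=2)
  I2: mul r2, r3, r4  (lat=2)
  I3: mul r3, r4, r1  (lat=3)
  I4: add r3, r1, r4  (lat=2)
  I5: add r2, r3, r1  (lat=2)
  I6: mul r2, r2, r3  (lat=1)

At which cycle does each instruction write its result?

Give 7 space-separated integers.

I0 add r4: issue@1 deps=(None,None) exec_start@1 write@4
I1 mul r2: issue@2 deps=(None,None) exec_start@2 write@4
I2 mul r2: issue@3 deps=(None,0) exec_start@4 write@6
I3 mul r3: issue@4 deps=(0,None) exec_start@4 write@7
I4 add r3: issue@5 deps=(None,0) exec_start@5 write@7
I5 add r2: issue@6 deps=(4,None) exec_start@7 write@9
I6 mul r2: issue@7 deps=(5,4) exec_start@9 write@10

Answer: 4 4 6 7 7 9 10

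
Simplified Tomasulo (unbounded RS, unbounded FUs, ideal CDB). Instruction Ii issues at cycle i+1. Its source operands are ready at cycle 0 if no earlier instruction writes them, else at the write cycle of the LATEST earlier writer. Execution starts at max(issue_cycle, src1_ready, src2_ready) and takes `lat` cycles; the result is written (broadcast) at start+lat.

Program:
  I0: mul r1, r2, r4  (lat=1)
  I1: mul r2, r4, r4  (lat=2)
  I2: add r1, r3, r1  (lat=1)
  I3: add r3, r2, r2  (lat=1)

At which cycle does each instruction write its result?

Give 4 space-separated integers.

Answer: 2 4 4 5

Derivation:
I0 mul r1: issue@1 deps=(None,None) exec_start@1 write@2
I1 mul r2: issue@2 deps=(None,None) exec_start@2 write@4
I2 add r1: issue@3 deps=(None,0) exec_start@3 write@4
I3 add r3: issue@4 deps=(1,1) exec_start@4 write@5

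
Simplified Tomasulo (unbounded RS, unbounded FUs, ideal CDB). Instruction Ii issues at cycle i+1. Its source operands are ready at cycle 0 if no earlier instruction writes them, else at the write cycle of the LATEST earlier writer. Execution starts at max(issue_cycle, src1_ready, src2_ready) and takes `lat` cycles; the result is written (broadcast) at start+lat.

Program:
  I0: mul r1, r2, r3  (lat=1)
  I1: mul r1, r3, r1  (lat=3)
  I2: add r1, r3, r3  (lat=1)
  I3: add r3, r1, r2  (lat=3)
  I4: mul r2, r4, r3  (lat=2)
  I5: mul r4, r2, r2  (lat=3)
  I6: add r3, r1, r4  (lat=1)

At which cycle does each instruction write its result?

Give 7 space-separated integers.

I0 mul r1: issue@1 deps=(None,None) exec_start@1 write@2
I1 mul r1: issue@2 deps=(None,0) exec_start@2 write@5
I2 add r1: issue@3 deps=(None,None) exec_start@3 write@4
I3 add r3: issue@4 deps=(2,None) exec_start@4 write@7
I4 mul r2: issue@5 deps=(None,3) exec_start@7 write@9
I5 mul r4: issue@6 deps=(4,4) exec_start@9 write@12
I6 add r3: issue@7 deps=(2,5) exec_start@12 write@13

Answer: 2 5 4 7 9 12 13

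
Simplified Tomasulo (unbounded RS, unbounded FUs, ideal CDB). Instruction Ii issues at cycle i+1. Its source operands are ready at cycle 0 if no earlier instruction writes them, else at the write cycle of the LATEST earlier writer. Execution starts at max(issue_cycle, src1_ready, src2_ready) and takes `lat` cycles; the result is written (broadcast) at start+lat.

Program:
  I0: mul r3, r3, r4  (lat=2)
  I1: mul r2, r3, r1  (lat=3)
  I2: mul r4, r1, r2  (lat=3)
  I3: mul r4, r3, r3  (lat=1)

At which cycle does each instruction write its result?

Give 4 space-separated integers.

I0 mul r3: issue@1 deps=(None,None) exec_start@1 write@3
I1 mul r2: issue@2 deps=(0,None) exec_start@3 write@6
I2 mul r4: issue@3 deps=(None,1) exec_start@6 write@9
I3 mul r4: issue@4 deps=(0,0) exec_start@4 write@5

Answer: 3 6 9 5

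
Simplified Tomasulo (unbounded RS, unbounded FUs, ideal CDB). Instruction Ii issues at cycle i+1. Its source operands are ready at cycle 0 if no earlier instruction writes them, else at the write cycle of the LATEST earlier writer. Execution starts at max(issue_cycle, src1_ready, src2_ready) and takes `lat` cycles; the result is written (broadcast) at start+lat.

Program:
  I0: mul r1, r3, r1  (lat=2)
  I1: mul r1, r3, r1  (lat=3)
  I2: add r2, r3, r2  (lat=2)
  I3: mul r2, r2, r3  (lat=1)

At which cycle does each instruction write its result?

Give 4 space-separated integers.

Answer: 3 6 5 6

Derivation:
I0 mul r1: issue@1 deps=(None,None) exec_start@1 write@3
I1 mul r1: issue@2 deps=(None,0) exec_start@3 write@6
I2 add r2: issue@3 deps=(None,None) exec_start@3 write@5
I3 mul r2: issue@4 deps=(2,None) exec_start@5 write@6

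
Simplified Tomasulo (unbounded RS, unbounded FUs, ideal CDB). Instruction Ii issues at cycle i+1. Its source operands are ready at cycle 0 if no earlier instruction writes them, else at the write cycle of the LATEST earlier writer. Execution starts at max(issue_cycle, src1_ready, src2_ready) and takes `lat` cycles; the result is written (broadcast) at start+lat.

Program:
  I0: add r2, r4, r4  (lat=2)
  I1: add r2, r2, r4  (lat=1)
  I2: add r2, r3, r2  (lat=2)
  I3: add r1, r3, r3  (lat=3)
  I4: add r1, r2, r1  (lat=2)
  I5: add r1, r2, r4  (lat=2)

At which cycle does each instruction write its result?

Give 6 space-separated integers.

Answer: 3 4 6 7 9 8

Derivation:
I0 add r2: issue@1 deps=(None,None) exec_start@1 write@3
I1 add r2: issue@2 deps=(0,None) exec_start@3 write@4
I2 add r2: issue@3 deps=(None,1) exec_start@4 write@6
I3 add r1: issue@4 deps=(None,None) exec_start@4 write@7
I4 add r1: issue@5 deps=(2,3) exec_start@7 write@9
I5 add r1: issue@6 deps=(2,None) exec_start@6 write@8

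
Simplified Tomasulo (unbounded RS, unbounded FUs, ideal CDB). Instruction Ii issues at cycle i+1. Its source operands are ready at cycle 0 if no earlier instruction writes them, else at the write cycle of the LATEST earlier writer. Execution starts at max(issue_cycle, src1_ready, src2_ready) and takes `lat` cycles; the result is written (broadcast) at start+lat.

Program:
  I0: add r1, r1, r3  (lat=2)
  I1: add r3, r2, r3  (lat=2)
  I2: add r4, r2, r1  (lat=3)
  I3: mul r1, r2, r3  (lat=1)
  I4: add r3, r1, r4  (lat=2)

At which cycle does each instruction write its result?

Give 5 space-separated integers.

Answer: 3 4 6 5 8

Derivation:
I0 add r1: issue@1 deps=(None,None) exec_start@1 write@3
I1 add r3: issue@2 deps=(None,None) exec_start@2 write@4
I2 add r4: issue@3 deps=(None,0) exec_start@3 write@6
I3 mul r1: issue@4 deps=(None,1) exec_start@4 write@5
I4 add r3: issue@5 deps=(3,2) exec_start@6 write@8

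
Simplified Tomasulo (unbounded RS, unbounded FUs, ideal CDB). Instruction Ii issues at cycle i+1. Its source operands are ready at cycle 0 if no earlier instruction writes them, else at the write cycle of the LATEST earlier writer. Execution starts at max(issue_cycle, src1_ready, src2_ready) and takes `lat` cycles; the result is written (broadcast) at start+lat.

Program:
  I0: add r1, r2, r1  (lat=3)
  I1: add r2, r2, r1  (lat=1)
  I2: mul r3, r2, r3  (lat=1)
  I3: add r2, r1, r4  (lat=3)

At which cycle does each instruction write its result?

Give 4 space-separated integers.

Answer: 4 5 6 7

Derivation:
I0 add r1: issue@1 deps=(None,None) exec_start@1 write@4
I1 add r2: issue@2 deps=(None,0) exec_start@4 write@5
I2 mul r3: issue@3 deps=(1,None) exec_start@5 write@6
I3 add r2: issue@4 deps=(0,None) exec_start@4 write@7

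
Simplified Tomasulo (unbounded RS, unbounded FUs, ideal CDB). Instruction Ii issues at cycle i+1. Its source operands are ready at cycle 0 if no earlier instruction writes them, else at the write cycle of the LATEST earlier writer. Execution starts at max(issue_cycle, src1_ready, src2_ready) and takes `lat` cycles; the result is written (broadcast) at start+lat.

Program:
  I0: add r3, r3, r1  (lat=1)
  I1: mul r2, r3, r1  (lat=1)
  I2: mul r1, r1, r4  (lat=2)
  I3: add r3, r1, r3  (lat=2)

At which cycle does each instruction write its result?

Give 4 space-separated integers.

I0 add r3: issue@1 deps=(None,None) exec_start@1 write@2
I1 mul r2: issue@2 deps=(0,None) exec_start@2 write@3
I2 mul r1: issue@3 deps=(None,None) exec_start@3 write@5
I3 add r3: issue@4 deps=(2,0) exec_start@5 write@7

Answer: 2 3 5 7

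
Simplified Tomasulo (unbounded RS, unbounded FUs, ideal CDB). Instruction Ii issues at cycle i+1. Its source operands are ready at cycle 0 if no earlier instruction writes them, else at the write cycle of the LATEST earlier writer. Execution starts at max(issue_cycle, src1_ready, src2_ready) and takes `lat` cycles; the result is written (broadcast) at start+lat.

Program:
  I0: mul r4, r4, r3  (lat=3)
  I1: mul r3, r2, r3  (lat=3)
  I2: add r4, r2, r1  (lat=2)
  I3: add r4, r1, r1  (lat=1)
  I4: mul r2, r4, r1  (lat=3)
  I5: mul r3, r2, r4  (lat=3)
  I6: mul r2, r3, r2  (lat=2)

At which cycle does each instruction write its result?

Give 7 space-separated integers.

Answer: 4 5 5 5 8 11 13

Derivation:
I0 mul r4: issue@1 deps=(None,None) exec_start@1 write@4
I1 mul r3: issue@2 deps=(None,None) exec_start@2 write@5
I2 add r4: issue@3 deps=(None,None) exec_start@3 write@5
I3 add r4: issue@4 deps=(None,None) exec_start@4 write@5
I4 mul r2: issue@5 deps=(3,None) exec_start@5 write@8
I5 mul r3: issue@6 deps=(4,3) exec_start@8 write@11
I6 mul r2: issue@7 deps=(5,4) exec_start@11 write@13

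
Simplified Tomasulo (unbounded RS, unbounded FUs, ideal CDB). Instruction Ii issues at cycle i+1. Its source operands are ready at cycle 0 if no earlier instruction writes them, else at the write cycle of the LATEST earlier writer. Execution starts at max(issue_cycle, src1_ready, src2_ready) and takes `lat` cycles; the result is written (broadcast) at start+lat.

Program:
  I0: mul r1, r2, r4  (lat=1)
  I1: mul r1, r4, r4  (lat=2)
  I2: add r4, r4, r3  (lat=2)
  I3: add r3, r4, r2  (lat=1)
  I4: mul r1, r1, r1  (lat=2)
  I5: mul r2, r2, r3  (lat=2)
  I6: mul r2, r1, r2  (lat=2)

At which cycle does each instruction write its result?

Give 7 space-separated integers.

Answer: 2 4 5 6 7 8 10

Derivation:
I0 mul r1: issue@1 deps=(None,None) exec_start@1 write@2
I1 mul r1: issue@2 deps=(None,None) exec_start@2 write@4
I2 add r4: issue@3 deps=(None,None) exec_start@3 write@5
I3 add r3: issue@4 deps=(2,None) exec_start@5 write@6
I4 mul r1: issue@5 deps=(1,1) exec_start@5 write@7
I5 mul r2: issue@6 deps=(None,3) exec_start@6 write@8
I6 mul r2: issue@7 deps=(4,5) exec_start@8 write@10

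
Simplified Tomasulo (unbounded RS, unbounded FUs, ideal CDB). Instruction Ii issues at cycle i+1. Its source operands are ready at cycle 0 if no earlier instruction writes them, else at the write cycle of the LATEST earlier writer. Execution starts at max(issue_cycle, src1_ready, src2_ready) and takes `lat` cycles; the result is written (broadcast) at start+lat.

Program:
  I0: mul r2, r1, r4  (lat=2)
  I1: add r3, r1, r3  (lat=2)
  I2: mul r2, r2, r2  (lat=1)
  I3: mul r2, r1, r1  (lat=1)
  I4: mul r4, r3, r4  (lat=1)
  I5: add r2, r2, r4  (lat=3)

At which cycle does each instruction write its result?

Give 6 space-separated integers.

I0 mul r2: issue@1 deps=(None,None) exec_start@1 write@3
I1 add r3: issue@2 deps=(None,None) exec_start@2 write@4
I2 mul r2: issue@3 deps=(0,0) exec_start@3 write@4
I3 mul r2: issue@4 deps=(None,None) exec_start@4 write@5
I4 mul r4: issue@5 deps=(1,None) exec_start@5 write@6
I5 add r2: issue@6 deps=(3,4) exec_start@6 write@9

Answer: 3 4 4 5 6 9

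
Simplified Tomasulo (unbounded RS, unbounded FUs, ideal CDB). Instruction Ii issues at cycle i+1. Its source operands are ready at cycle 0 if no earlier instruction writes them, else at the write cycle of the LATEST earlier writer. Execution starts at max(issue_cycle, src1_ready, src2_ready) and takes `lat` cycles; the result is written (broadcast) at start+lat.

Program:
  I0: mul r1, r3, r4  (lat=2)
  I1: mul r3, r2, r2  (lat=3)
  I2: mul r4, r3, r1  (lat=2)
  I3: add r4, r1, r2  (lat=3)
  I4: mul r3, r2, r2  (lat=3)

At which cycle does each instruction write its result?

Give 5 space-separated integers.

I0 mul r1: issue@1 deps=(None,None) exec_start@1 write@3
I1 mul r3: issue@2 deps=(None,None) exec_start@2 write@5
I2 mul r4: issue@3 deps=(1,0) exec_start@5 write@7
I3 add r4: issue@4 deps=(0,None) exec_start@4 write@7
I4 mul r3: issue@5 deps=(None,None) exec_start@5 write@8

Answer: 3 5 7 7 8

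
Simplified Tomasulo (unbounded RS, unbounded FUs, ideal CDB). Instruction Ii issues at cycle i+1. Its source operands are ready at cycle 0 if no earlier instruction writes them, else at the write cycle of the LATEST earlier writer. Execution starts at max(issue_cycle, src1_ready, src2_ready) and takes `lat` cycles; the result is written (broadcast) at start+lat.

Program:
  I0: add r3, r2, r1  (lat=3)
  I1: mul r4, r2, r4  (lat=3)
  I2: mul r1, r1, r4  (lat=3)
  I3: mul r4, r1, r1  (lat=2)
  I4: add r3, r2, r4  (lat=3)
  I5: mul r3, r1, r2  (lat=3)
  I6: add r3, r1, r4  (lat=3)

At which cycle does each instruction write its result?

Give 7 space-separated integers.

Answer: 4 5 8 10 13 11 13

Derivation:
I0 add r3: issue@1 deps=(None,None) exec_start@1 write@4
I1 mul r4: issue@2 deps=(None,None) exec_start@2 write@5
I2 mul r1: issue@3 deps=(None,1) exec_start@5 write@8
I3 mul r4: issue@4 deps=(2,2) exec_start@8 write@10
I4 add r3: issue@5 deps=(None,3) exec_start@10 write@13
I5 mul r3: issue@6 deps=(2,None) exec_start@8 write@11
I6 add r3: issue@7 deps=(2,3) exec_start@10 write@13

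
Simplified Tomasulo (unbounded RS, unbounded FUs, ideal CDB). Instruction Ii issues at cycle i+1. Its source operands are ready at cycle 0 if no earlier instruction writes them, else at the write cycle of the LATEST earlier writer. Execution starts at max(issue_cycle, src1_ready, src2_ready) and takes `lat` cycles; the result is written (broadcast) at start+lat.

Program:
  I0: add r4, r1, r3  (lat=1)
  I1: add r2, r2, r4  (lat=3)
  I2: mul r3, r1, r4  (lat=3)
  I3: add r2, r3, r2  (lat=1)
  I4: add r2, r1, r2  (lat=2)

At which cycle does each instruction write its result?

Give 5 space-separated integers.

I0 add r4: issue@1 deps=(None,None) exec_start@1 write@2
I1 add r2: issue@2 deps=(None,0) exec_start@2 write@5
I2 mul r3: issue@3 deps=(None,0) exec_start@3 write@6
I3 add r2: issue@4 deps=(2,1) exec_start@6 write@7
I4 add r2: issue@5 deps=(None,3) exec_start@7 write@9

Answer: 2 5 6 7 9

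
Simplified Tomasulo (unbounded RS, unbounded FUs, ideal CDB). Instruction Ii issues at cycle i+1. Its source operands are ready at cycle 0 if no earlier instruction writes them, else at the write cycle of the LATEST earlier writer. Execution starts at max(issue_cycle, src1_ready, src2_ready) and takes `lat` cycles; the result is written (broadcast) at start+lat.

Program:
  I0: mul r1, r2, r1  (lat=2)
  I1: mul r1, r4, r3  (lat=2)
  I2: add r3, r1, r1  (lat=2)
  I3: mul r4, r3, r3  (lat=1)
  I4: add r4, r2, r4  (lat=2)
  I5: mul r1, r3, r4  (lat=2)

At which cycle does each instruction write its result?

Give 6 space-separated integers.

I0 mul r1: issue@1 deps=(None,None) exec_start@1 write@3
I1 mul r1: issue@2 deps=(None,None) exec_start@2 write@4
I2 add r3: issue@3 deps=(1,1) exec_start@4 write@6
I3 mul r4: issue@4 deps=(2,2) exec_start@6 write@7
I4 add r4: issue@5 deps=(None,3) exec_start@7 write@9
I5 mul r1: issue@6 deps=(2,4) exec_start@9 write@11

Answer: 3 4 6 7 9 11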